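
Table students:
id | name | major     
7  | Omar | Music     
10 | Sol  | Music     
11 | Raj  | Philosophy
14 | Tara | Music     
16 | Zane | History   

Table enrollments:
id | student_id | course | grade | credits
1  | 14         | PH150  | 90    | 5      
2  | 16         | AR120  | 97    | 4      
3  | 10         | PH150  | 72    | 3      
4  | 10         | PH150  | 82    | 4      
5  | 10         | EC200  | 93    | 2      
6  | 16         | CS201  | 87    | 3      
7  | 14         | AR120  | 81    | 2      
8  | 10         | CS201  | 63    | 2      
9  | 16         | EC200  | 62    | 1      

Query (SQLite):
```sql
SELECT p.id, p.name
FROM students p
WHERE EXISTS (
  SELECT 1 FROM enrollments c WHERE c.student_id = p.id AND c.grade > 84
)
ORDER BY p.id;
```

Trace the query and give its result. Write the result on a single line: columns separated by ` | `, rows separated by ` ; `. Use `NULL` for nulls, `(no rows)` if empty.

For each students row, check whether any enrollments with matching student_id has grade > 84.
Keep rows where that is true.

10 | Sol ; 14 | Tara ; 16 | Zane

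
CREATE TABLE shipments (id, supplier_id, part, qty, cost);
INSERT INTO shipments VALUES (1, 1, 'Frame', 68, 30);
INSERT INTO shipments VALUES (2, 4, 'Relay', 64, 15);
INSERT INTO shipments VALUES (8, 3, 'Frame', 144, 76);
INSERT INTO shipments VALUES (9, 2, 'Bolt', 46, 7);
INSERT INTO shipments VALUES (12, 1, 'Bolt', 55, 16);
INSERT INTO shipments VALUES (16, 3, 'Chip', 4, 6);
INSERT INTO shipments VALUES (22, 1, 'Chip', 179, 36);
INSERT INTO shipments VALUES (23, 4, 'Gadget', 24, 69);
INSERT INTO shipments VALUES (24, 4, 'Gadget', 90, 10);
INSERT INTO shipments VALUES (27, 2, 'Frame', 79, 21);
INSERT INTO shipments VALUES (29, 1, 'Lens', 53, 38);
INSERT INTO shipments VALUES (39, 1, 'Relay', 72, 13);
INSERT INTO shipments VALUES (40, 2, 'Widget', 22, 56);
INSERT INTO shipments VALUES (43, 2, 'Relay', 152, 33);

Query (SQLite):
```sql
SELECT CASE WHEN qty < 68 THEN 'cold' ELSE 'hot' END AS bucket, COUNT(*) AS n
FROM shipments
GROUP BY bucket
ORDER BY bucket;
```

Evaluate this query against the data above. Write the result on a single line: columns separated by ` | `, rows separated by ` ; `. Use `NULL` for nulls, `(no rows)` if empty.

cold | 7 ; hot | 7

Bucket rows by qty < 68 → 'cold' else 'hot'; count each bucket.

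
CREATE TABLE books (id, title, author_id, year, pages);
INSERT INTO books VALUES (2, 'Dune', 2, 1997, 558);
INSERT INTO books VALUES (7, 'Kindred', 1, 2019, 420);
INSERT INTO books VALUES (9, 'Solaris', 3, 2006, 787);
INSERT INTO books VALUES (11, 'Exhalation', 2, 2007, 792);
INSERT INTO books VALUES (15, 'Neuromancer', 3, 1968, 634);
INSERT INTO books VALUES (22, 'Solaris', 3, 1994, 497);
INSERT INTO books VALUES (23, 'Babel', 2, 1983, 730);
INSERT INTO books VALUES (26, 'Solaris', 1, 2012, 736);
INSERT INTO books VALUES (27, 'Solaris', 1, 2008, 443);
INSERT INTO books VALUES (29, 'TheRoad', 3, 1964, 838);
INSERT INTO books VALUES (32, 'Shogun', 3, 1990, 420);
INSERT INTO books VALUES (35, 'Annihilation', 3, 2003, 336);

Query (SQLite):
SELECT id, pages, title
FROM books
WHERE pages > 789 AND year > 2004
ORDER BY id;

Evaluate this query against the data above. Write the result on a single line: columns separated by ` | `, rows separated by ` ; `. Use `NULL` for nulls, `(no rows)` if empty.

11 | 792 | Exhalation

pages > 789: ids {11, 29}
year > 2004: ids {7, 9, 11, 26, 27}
Combine with AND.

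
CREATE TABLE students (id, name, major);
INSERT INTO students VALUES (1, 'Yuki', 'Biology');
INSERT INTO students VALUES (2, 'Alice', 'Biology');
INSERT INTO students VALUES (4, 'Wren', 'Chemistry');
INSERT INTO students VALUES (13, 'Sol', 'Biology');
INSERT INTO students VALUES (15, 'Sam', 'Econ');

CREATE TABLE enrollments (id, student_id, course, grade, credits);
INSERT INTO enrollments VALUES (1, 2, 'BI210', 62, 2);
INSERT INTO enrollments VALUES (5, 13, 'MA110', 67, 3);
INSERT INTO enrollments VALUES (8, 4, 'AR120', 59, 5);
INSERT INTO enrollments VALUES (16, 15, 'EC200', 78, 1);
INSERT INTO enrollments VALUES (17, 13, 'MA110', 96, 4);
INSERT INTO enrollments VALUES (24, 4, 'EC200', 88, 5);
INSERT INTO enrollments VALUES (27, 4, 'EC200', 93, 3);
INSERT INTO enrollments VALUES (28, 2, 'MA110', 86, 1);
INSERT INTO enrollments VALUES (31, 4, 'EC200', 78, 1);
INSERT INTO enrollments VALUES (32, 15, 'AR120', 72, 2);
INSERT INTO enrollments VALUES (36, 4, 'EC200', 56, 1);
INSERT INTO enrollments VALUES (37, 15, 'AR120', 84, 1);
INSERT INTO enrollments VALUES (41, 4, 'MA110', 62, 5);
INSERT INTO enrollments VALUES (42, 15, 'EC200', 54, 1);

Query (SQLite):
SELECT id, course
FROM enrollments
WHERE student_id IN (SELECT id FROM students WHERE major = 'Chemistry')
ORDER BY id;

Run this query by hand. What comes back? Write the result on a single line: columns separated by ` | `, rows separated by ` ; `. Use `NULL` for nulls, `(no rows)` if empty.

Inner query: students.id where major = 'Chemistry'.
Outer: keep enrollments rows whose student_id is in that set.
Inner query → {4}

8 | AR120 ; 24 | EC200 ; 27 | EC200 ; 31 | EC200 ; 36 | EC200 ; 41 | MA110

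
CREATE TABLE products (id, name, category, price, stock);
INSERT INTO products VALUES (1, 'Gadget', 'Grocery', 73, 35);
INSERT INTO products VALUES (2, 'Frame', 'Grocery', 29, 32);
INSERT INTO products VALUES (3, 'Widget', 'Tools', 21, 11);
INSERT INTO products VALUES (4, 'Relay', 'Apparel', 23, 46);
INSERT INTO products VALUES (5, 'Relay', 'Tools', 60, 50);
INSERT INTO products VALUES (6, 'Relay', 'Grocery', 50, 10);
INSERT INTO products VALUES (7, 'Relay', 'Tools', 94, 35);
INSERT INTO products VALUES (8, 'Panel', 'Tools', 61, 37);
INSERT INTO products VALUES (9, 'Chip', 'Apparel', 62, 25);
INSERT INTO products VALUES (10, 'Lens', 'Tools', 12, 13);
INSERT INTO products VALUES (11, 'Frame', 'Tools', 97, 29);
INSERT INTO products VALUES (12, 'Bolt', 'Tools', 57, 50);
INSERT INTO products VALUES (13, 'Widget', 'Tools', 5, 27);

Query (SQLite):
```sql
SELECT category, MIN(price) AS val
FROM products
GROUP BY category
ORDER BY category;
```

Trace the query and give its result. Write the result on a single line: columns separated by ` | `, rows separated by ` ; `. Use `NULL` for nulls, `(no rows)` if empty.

Partition products by category; compute MIN(price) within each group.
  Apparel: ids {4, 9} → MIN(price)=23
  Grocery: ids {1, 2, 6} → MIN(price)=29
  Tools: ids {3, 5, 7, 8, 10, 11, 12, 13} → MIN(price)=5

Apparel | 23 ; Grocery | 29 ; Tools | 5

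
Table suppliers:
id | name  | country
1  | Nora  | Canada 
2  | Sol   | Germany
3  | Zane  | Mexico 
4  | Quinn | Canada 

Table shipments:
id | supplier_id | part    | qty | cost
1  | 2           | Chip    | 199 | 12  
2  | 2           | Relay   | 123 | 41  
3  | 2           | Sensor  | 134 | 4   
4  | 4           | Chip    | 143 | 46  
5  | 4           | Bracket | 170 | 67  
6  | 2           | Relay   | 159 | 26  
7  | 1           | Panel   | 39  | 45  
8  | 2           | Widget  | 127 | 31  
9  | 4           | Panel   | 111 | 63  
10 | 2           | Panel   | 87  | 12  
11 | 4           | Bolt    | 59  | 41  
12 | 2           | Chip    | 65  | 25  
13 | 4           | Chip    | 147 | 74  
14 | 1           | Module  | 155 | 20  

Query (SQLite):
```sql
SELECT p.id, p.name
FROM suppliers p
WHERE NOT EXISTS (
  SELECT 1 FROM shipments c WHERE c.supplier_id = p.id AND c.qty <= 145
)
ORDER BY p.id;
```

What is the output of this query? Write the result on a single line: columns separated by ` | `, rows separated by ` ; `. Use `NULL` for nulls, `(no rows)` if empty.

For each suppliers row, check whether any shipments with matching supplier_id has qty <= 145.
Keep rows where that is false.

3 | Zane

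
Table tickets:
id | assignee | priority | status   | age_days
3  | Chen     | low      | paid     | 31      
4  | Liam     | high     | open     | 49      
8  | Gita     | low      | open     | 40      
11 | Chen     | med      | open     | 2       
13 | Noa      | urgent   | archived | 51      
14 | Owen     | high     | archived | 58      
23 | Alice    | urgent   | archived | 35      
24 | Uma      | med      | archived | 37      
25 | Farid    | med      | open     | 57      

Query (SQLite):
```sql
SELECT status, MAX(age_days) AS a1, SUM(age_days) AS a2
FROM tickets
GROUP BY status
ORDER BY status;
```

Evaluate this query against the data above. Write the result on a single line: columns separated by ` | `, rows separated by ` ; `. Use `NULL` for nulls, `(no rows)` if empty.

Group tickets by status.
Per group compute: MAX(age_days), SUM(age_days).
  archived: ids {13, 14, 23, 24} → MAX(age_days)=58, SUM(age_days)=181
  open: ids {4, 8, 11, 25} → MAX(age_days)=57, SUM(age_days)=148
  paid: ids {3} → MAX(age_days)=31, SUM(age_days)=31

archived | 58 | 181 ; open | 57 | 148 ; paid | 31 | 31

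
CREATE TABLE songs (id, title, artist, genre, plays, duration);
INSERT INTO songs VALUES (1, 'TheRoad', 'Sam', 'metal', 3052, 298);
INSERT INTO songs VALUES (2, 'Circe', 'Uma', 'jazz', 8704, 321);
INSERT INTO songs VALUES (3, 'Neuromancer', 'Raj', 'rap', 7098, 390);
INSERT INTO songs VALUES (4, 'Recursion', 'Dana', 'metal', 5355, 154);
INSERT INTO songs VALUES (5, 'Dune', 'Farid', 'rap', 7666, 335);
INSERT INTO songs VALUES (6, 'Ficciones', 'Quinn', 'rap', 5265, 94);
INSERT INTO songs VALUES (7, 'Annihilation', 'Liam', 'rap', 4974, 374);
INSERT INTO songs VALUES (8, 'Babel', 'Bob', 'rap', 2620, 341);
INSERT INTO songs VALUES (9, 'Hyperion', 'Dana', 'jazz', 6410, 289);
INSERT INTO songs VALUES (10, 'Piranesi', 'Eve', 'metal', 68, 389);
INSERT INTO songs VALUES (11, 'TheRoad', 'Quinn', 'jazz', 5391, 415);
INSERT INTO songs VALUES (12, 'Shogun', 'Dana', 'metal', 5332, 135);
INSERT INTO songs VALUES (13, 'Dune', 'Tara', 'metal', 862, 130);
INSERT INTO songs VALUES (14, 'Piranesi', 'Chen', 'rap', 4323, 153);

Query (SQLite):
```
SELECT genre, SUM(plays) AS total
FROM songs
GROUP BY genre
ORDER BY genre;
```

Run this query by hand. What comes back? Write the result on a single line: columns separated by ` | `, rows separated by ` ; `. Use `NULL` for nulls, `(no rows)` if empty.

Partition songs by genre; compute SUM(plays) within each group.
  jazz: ids {2, 9, 11} → SUM(plays)=20505
  metal: ids {1, 4, 10, 12, 13} → SUM(plays)=14669
  rap: ids {3, 5, 6, 7, 8, 14} → SUM(plays)=31946

jazz | 20505 ; metal | 14669 ; rap | 31946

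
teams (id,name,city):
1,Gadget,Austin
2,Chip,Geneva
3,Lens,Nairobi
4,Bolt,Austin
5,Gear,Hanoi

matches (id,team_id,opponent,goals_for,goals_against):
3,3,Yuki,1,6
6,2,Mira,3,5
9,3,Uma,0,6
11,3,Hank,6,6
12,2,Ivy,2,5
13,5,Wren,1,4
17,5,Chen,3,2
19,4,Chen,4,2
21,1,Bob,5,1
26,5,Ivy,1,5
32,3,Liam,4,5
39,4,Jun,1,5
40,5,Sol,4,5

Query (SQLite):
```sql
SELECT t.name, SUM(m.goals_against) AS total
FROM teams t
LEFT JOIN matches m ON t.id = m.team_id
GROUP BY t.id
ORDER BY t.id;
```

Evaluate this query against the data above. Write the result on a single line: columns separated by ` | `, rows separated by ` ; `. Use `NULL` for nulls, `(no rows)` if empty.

Gadget | 1 ; Chip | 10 ; Lens | 23 ; Bolt | 7 ; Gear | 16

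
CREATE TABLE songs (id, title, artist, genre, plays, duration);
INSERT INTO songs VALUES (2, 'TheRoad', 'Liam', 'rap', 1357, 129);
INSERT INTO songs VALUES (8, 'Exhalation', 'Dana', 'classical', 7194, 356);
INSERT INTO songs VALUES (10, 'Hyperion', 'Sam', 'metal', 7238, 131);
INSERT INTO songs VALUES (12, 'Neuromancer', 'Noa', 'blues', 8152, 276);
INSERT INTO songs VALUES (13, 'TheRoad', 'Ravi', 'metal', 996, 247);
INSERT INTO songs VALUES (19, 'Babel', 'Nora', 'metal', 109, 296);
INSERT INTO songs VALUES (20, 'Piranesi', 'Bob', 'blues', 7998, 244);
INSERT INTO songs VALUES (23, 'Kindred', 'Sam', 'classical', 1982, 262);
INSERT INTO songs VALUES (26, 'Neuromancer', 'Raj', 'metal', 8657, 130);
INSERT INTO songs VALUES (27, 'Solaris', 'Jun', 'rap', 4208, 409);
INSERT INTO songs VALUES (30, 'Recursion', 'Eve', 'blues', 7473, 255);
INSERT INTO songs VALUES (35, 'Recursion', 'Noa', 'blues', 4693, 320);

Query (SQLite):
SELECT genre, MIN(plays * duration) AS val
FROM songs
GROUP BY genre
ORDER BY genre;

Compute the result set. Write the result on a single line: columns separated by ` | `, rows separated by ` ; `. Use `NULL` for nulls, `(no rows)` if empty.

blues | 1501760 ; classical | 519284 ; metal | 32264 ; rap | 175053

For each row compute plays * duration.
Group by genre; take MIN of the expression per group.
  blues: ids {12, 20, 30, 35} → MIN(plays * duration)=1501760
  classical: ids {8, 23} → MIN(plays * duration)=519284
  metal: ids {10, 13, 19, 26} → MIN(plays * duration)=32264
  rap: ids {2, 27} → MIN(plays * duration)=175053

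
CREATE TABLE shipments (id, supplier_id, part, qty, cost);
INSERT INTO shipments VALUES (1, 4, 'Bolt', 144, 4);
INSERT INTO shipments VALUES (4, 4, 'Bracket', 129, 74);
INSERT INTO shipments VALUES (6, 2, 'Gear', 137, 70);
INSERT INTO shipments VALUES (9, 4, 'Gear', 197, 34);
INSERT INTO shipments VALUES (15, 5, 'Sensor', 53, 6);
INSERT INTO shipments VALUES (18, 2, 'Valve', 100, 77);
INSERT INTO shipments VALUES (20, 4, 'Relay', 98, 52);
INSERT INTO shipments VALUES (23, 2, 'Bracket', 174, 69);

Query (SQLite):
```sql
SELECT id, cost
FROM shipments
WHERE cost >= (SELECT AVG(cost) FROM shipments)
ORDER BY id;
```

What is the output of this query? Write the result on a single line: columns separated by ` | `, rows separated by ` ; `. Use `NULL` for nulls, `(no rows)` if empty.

4 | 74 ; 6 | 70 ; 18 | 77 ; 20 | 52 ; 23 | 69

Scalar subquery: AVG(cost) over all shipments rows = 48.25.
Keep rows where cost >= that value.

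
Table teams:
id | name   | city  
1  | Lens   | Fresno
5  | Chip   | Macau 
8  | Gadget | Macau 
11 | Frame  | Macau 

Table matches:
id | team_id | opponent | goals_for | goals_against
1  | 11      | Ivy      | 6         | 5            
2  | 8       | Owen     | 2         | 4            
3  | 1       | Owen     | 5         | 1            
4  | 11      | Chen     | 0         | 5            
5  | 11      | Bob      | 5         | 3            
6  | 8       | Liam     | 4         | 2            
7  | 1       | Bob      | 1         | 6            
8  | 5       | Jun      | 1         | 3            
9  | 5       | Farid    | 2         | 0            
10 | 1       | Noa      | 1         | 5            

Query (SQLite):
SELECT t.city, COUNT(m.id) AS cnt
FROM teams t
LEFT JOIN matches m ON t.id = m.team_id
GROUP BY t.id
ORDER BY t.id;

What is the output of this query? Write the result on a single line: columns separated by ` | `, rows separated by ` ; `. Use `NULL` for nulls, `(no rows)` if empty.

LEFT JOIN keeps every teams row; unmatched ones get NULL for matches columns.
Group by teams.id and compute COUNT(m.id). COUNT(col) of an all-NULL group is 0.
  1: ids {3, 7, 10} → COUNT(m.id)=3
  5: ids {8, 9} → COUNT(m.id)=2
  8: ids {2, 6} → COUNT(m.id)=2
  11: ids {1, 4, 5} → COUNT(m.id)=3

Fresno | 3 ; Macau | 2 ; Macau | 2 ; Macau | 3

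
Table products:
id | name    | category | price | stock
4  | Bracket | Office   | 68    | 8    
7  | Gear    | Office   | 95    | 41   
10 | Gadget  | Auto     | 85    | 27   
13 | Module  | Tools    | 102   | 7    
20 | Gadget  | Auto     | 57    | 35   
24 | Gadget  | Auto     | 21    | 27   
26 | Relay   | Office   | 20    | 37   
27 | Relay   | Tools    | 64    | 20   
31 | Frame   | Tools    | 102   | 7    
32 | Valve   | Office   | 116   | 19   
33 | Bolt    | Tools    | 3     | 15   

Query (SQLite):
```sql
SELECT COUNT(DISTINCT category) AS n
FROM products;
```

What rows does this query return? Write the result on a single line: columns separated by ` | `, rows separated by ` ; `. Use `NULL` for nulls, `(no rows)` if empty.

Count distinct non-NULL category values.

3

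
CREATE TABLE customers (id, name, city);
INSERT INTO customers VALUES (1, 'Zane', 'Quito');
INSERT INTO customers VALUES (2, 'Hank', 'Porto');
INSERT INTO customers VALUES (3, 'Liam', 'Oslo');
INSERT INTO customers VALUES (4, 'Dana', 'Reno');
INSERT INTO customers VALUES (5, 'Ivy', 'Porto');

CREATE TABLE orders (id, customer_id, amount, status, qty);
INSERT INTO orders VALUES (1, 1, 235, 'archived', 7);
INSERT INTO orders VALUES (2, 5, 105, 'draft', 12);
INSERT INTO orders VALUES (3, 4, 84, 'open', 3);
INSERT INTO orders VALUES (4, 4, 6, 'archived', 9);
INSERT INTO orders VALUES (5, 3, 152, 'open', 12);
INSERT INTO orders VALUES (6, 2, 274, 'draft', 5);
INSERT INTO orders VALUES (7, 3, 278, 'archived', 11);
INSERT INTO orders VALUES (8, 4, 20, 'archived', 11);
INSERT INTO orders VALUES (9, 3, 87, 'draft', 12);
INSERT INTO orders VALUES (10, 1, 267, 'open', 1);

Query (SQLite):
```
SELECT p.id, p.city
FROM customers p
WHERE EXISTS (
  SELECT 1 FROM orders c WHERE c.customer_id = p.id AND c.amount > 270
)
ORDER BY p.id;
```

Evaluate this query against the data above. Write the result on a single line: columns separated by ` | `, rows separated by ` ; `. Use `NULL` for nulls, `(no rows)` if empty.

For each customers row, check whether any orders with matching customer_id has amount > 270.
Keep rows where that is true.

2 | Porto ; 3 | Oslo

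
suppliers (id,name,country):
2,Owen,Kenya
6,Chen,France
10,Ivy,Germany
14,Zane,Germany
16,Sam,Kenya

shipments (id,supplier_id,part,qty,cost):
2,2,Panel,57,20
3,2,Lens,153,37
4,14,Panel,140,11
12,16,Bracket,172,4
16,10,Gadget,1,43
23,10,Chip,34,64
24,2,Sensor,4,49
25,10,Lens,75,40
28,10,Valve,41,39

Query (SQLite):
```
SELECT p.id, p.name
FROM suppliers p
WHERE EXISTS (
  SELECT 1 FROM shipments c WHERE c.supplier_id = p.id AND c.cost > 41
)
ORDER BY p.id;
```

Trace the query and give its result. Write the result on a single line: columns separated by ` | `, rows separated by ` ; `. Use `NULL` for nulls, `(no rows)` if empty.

For each suppliers row, check whether any shipments with matching supplier_id has cost > 41.
Keep rows where that is true.

2 | Owen ; 10 | Ivy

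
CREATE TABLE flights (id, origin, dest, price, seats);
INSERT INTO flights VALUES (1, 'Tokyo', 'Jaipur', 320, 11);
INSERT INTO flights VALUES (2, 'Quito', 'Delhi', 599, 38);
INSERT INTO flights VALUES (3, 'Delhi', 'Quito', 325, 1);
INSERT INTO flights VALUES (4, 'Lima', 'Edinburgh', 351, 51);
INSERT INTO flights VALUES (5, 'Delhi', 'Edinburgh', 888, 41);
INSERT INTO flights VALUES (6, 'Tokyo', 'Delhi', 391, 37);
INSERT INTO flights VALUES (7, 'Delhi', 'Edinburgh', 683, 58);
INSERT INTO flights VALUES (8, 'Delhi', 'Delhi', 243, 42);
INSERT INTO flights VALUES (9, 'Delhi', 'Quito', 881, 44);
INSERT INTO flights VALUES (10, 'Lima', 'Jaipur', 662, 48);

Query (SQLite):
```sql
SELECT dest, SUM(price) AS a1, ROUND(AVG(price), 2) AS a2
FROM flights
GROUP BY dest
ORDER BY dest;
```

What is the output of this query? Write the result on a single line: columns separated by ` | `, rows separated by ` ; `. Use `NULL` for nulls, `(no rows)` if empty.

Delhi | 1233 | 411 ; Edinburgh | 1922 | 640.67 ; Jaipur | 982 | 491 ; Quito | 1206 | 603

Group flights by dest.
Per group compute: SUM(price), ROUND(AVG(price), 2).
  Delhi: ids {2, 6, 8} → SUM(price)=1233, ROUND(AVG(price), 2)=411
  Edinburgh: ids {4, 5, 7} → SUM(price)=1922, ROUND(AVG(price), 2)=640.67
  Jaipur: ids {1, 10} → SUM(price)=982, ROUND(AVG(price), 2)=491
  Quito: ids {3, 9} → SUM(price)=1206, ROUND(AVG(price), 2)=603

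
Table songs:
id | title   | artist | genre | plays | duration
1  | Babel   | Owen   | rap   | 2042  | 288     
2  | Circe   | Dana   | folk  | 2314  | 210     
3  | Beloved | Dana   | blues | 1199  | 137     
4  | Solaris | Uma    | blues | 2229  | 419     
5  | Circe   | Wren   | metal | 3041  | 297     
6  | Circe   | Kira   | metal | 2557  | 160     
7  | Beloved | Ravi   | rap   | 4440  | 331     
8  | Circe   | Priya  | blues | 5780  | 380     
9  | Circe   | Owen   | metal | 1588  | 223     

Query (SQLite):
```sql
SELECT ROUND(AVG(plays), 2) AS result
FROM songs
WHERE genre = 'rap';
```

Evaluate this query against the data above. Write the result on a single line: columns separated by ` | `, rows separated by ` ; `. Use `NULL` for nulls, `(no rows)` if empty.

3241

Rows where genre='rap' → plays values: [2042, 4440].
AVG = 6482 / 2 (rounded to 2 dp).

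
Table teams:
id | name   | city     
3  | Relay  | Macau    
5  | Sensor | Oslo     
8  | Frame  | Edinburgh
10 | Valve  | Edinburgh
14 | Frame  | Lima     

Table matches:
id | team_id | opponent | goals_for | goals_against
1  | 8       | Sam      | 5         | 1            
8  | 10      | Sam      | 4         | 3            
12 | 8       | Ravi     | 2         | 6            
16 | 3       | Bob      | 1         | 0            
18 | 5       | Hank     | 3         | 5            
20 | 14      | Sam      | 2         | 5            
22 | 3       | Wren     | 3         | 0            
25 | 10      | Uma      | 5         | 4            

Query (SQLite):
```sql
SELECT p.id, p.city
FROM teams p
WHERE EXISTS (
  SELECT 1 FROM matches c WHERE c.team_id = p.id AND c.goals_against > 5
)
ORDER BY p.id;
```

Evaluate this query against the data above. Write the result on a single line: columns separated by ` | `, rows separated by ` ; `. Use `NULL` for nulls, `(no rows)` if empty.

For each teams row, check whether any matches with matching team_id has goals_against > 5.
Keep rows where that is true.

8 | Edinburgh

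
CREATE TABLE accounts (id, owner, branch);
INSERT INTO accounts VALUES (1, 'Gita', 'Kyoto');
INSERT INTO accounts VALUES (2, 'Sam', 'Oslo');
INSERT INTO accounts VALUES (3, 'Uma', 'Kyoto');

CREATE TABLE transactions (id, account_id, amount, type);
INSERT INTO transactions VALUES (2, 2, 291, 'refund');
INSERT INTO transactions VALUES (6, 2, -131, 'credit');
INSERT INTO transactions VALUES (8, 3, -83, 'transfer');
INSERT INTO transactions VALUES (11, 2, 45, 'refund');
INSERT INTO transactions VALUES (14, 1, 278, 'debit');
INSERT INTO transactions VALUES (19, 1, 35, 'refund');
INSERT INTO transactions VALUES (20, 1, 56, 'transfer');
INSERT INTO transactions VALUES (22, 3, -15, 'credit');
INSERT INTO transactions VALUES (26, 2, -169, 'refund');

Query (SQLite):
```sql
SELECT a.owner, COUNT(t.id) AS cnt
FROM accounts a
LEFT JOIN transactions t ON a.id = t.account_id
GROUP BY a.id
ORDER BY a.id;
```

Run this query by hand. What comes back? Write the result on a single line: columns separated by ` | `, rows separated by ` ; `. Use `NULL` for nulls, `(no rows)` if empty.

Gita | 3 ; Sam | 4 ; Uma | 2

LEFT JOIN keeps every accounts row; unmatched ones get NULL for transactions columns.
Group by accounts.id and compute COUNT(t.id). COUNT(col) of an all-NULL group is 0.
  1: ids {14, 19, 20} → COUNT(t.id)=3
  2: ids {2, 6, 11, 26} → COUNT(t.id)=4
  3: ids {8, 22} → COUNT(t.id)=2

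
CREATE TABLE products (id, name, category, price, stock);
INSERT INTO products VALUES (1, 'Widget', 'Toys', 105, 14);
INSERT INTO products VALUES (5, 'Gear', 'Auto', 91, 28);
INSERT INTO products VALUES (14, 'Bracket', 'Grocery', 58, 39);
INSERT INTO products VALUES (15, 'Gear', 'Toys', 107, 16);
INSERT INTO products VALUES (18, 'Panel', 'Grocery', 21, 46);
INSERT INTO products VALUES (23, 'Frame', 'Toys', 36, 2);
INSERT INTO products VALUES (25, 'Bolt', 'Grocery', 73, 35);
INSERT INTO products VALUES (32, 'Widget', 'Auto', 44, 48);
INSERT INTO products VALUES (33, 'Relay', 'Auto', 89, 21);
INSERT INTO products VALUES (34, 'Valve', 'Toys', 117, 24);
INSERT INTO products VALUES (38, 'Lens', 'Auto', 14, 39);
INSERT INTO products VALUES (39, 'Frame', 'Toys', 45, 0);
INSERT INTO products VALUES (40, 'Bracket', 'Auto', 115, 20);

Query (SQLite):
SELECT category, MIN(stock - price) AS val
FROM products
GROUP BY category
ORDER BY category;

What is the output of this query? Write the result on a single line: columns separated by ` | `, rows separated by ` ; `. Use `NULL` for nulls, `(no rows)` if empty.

For each row compute stock - price.
Group by category; take MIN of the expression per group.
  Auto: ids {5, 32, 33, 38, 40} → MIN(stock - price)=-95
  Grocery: ids {14, 18, 25} → MIN(stock - price)=-38
  Toys: ids {1, 15, 23, 34, 39} → MIN(stock - price)=-93

Auto | -95 ; Grocery | -38 ; Toys | -93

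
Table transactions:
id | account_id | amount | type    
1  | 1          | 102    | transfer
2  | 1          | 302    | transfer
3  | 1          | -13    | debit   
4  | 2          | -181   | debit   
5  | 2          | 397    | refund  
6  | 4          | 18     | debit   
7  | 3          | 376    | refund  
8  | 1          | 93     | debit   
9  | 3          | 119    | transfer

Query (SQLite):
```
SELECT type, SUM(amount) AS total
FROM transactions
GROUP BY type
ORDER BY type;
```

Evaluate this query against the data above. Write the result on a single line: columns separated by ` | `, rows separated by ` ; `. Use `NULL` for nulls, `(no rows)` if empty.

debit | -83 ; refund | 773 ; transfer | 523

Partition transactions by type; compute SUM(amount) within each group.
  debit: ids {3, 4, 6, 8} → SUM(amount)=-83
  refund: ids {5, 7} → SUM(amount)=773
  transfer: ids {1, 2, 9} → SUM(amount)=523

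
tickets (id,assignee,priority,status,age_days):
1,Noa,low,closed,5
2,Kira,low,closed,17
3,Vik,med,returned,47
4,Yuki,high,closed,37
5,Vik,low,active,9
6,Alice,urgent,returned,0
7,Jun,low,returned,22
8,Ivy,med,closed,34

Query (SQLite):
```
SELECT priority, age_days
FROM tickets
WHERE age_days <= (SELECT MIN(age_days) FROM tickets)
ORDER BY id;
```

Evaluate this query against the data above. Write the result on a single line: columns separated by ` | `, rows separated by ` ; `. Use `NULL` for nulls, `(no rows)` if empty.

Scalar subquery: MIN(age_days) over all tickets rows = 0.
Keep rows where age_days <= that value.

urgent | 0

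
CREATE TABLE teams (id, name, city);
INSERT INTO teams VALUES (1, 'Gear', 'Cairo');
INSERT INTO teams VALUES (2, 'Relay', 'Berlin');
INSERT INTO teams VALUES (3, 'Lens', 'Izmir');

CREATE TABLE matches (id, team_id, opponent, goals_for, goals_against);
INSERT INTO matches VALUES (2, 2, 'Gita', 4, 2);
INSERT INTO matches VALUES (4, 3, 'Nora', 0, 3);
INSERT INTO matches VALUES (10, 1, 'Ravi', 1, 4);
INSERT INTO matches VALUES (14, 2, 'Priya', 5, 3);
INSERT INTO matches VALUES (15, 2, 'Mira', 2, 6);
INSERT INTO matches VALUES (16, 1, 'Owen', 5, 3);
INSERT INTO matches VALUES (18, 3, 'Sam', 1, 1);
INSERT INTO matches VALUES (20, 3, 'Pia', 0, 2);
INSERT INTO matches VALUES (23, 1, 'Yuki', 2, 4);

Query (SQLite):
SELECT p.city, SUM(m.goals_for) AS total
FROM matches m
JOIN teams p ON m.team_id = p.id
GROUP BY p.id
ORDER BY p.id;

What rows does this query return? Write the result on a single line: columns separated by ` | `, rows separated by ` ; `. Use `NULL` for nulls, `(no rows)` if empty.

Join each matches row to its teams via team_id.
Group joined rows by teams.id; compute SUM(m.goals_for) per group.
  1: ids {10, 16, 23} → SUM(m.goals_for)=8
  2: ids {2, 14, 15} → SUM(m.goals_for)=11
  3: ids {4, 18, 20} → SUM(m.goals_for)=1

Cairo | 8 ; Berlin | 11 ; Izmir | 1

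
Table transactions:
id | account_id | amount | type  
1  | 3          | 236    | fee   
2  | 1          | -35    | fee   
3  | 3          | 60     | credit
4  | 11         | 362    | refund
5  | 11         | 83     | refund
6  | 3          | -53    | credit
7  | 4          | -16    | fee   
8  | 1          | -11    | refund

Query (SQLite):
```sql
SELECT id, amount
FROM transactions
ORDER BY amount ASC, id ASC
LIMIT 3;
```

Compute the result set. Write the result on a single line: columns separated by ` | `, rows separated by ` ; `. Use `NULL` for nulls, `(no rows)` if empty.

6 | -53 ; 2 | -35 ; 7 | -16

Sort by amount asc, tiebreak id asc: (-53, id=6), (-35, id=2), (-16, id=7), (-11, id=8), (60, id=3), (83, id=5) …. Take first 3.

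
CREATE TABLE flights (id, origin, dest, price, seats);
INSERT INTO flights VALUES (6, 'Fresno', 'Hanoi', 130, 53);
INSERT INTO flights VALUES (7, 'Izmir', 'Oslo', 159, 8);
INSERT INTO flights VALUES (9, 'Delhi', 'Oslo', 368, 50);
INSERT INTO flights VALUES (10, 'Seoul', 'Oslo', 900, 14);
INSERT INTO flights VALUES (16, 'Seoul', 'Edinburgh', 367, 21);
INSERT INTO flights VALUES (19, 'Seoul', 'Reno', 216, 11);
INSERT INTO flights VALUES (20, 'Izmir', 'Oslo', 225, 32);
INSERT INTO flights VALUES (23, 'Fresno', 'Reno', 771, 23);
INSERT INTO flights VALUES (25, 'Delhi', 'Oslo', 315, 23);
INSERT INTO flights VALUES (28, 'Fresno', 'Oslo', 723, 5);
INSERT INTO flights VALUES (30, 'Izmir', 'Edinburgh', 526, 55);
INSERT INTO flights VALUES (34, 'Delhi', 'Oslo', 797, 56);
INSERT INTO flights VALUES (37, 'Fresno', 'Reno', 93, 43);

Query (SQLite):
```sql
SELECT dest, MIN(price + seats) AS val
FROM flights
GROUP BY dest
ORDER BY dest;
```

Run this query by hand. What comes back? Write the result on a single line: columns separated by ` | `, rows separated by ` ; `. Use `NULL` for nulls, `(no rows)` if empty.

Edinburgh | 388 ; Hanoi | 183 ; Oslo | 167 ; Reno | 136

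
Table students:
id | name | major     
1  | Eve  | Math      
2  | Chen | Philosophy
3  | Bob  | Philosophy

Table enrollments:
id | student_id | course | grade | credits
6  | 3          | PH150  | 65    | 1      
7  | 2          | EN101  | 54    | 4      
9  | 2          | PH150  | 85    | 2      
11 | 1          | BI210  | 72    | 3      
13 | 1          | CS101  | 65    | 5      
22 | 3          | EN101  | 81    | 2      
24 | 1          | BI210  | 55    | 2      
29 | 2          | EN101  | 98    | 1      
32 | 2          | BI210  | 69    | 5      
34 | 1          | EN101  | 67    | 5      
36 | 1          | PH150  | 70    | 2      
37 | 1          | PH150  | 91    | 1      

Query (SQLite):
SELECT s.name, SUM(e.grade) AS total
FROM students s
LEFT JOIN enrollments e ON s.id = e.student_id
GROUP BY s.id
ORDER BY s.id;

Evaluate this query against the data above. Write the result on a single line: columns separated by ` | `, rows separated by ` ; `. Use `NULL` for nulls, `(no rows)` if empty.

LEFT JOIN keeps every students row; unmatched ones get NULL for enrollments columns.
Group by students.id and compute SUM(e.grade). SUM over an all-NULL group is NULL.
  1: ids {11, 13, 24, 34, 36, 37} → SUM(e.grade)=420
  2: ids {7, 9, 29, 32} → SUM(e.grade)=306
  3: ids {6, 22} → SUM(e.grade)=146

Eve | 420 ; Chen | 306 ; Bob | 146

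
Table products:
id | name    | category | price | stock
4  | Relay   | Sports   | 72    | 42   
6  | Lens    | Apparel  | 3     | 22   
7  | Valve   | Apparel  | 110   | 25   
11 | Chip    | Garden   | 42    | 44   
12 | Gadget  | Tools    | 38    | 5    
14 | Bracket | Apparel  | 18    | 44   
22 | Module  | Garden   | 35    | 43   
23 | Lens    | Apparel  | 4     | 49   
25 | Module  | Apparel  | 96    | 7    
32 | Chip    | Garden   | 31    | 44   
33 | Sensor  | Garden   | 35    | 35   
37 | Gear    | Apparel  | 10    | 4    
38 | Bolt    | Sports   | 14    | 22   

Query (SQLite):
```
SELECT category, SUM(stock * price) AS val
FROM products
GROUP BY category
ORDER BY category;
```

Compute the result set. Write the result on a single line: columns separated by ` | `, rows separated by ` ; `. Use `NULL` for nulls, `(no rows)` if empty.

Apparel | 4516 ; Garden | 5942 ; Sports | 3332 ; Tools | 190

For each row compute stock * price.
Group by category; take SUM of the expression per group.
  Apparel: ids {6, 7, 14, 23, 25, 37} → SUM(stock * price)=4516
  Garden: ids {11, 22, 32, 33} → SUM(stock * price)=5942
  Sports: ids {4, 38} → SUM(stock * price)=3332
  Tools: ids {12} → SUM(stock * price)=190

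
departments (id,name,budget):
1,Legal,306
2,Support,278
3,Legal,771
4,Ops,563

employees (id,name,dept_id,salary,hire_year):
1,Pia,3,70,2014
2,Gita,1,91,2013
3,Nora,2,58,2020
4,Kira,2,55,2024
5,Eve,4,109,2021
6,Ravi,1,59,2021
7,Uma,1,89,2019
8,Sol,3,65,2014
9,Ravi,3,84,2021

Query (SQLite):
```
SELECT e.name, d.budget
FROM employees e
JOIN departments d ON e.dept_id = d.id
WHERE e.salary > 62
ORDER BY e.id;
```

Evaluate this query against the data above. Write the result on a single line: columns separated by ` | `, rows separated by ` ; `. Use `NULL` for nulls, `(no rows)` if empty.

Pia | 771 ; Gita | 306 ; Eve | 563 ; Uma | 306 ; Sol | 771 ; Ravi | 771

Each employees row matches the departments row where dept_id = departments.id.
Then keep rows with e.salary > 62.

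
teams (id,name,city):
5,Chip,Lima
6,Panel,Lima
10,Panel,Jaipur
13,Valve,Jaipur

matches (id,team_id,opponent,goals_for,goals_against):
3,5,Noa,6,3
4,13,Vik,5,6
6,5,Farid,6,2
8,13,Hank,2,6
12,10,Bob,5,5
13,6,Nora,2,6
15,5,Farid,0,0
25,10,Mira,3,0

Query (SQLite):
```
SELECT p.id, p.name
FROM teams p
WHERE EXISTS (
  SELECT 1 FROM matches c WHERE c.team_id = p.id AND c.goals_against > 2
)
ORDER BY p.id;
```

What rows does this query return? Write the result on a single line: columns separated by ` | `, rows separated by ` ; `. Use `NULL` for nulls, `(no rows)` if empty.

For each teams row, check whether any matches with matching team_id has goals_against > 2.
Keep rows where that is true.

5 | Chip ; 6 | Panel ; 10 | Panel ; 13 | Valve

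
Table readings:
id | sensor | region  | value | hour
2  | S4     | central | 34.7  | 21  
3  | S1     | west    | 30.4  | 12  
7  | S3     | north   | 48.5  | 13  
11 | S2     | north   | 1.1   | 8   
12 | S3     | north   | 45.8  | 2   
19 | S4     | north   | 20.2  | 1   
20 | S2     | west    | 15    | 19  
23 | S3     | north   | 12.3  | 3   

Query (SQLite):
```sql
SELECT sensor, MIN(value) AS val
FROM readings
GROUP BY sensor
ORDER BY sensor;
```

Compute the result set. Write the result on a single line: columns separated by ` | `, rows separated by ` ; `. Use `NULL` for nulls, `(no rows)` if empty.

S1 | 30.4 ; S2 | 1.1 ; S3 | 12.3 ; S4 | 20.2

Partition readings by sensor; compute MIN(value) within each group.
  S1: ids {3} → MIN(value)=30.4
  S2: ids {11, 20} → MIN(value)=1.1
  S3: ids {7, 12, 23} → MIN(value)=12.3
  S4: ids {2, 19} → MIN(value)=20.2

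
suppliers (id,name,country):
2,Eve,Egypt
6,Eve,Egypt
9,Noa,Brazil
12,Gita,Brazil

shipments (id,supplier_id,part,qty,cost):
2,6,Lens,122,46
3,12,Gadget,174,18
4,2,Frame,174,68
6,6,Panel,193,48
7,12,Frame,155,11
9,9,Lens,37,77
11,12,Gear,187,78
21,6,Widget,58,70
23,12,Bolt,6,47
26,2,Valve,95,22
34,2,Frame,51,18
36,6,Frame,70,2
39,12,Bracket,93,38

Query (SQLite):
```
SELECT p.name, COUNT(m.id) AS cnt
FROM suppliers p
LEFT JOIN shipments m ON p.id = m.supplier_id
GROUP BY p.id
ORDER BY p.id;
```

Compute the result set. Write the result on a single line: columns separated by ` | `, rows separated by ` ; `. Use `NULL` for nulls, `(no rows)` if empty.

Eve | 3 ; Eve | 4 ; Noa | 1 ; Gita | 5

LEFT JOIN keeps every suppliers row; unmatched ones get NULL for shipments columns.
Group by suppliers.id and compute COUNT(m.id). COUNT(col) of an all-NULL group is 0.
  2: ids {4, 26, 34} → COUNT(m.id)=3
  6: ids {2, 6, 21, 36} → COUNT(m.id)=4
  9: ids {9} → COUNT(m.id)=1
  12: ids {3, 7, 11, 23, 39} → COUNT(m.id)=5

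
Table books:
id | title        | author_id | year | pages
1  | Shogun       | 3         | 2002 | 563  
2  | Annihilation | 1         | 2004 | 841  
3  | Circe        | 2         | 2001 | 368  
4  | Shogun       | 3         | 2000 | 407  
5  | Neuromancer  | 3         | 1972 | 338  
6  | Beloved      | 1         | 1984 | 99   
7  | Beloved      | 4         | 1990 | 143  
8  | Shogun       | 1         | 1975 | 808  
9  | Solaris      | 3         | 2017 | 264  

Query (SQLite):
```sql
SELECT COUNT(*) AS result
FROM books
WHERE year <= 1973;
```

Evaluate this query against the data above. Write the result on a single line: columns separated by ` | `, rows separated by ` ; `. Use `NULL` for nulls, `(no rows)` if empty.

1

Rows where year <= 1973 → pages values: [338].
COUNT(*) counts rows → 1.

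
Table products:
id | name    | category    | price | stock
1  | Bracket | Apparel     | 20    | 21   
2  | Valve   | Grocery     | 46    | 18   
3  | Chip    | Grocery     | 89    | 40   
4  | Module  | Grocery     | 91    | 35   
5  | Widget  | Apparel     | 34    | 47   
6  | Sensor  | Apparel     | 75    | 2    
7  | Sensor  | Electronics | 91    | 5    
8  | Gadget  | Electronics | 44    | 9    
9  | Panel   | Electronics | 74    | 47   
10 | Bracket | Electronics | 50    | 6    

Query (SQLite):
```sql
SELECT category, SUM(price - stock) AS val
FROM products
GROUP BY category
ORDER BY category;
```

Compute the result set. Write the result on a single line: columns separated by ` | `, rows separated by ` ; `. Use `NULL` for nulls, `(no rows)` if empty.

Apparel | 59 ; Electronics | 192 ; Grocery | 133

For each row compute price - stock.
Group by category; take SUM of the expression per group.
  Apparel: ids {1, 5, 6} → SUM(price - stock)=59
  Electronics: ids {7, 8, 9, 10} → SUM(price - stock)=192
  Grocery: ids {2, 3, 4} → SUM(price - stock)=133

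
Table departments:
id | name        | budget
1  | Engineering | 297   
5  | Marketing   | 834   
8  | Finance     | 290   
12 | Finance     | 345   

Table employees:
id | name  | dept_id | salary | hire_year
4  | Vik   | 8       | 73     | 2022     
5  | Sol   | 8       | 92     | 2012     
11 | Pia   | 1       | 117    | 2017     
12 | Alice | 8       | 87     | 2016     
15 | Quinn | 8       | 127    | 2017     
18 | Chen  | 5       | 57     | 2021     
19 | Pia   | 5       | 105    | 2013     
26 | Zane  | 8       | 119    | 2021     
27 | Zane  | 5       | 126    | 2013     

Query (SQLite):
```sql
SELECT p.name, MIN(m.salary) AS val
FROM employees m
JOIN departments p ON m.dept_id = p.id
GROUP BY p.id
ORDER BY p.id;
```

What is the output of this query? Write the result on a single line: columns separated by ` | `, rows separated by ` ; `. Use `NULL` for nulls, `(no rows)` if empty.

Engineering | 117 ; Marketing | 57 ; Finance | 73

Join each employees row to its departments via dept_id.
Group joined rows by departments.id; compute MIN(m.salary) per group.
  1: ids {11} → MIN(m.salary)=117
  5: ids {18, 19, 27} → MIN(m.salary)=57
  8: ids {4, 5, 12, 15, 26} → MIN(m.salary)=73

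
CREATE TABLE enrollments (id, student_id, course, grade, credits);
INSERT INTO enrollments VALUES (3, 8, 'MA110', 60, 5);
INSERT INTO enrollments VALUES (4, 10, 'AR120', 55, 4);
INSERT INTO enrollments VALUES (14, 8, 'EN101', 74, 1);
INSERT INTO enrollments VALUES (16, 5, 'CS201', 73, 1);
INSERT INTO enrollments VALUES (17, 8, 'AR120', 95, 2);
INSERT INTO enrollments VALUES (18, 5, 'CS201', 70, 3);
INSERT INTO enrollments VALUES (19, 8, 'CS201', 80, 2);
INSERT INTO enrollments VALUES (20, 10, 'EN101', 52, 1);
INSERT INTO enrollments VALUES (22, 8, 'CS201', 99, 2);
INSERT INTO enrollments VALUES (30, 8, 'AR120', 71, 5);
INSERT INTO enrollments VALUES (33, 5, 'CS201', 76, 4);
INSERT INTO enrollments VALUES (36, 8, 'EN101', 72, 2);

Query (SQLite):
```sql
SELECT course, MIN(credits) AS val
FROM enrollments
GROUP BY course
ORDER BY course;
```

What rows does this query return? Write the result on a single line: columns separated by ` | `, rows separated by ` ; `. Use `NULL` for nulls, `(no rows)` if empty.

AR120 | 2 ; CS201 | 1 ; EN101 | 1 ; MA110 | 5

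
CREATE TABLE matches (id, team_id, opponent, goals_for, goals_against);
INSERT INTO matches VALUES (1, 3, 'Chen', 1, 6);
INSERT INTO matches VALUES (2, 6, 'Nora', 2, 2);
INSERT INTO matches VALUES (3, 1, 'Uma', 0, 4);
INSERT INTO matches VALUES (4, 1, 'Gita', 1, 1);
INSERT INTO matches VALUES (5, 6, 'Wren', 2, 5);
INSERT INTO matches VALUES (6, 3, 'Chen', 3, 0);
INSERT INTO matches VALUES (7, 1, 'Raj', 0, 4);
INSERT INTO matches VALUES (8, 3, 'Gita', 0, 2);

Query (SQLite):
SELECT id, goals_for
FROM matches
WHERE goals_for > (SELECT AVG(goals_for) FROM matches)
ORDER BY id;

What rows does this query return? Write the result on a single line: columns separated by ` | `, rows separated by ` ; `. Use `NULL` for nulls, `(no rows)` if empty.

2 | 2 ; 5 | 2 ; 6 | 3

Scalar subquery: AVG(goals_for) over all matches rows = 1.125.
Keep rows where goals_for > that value.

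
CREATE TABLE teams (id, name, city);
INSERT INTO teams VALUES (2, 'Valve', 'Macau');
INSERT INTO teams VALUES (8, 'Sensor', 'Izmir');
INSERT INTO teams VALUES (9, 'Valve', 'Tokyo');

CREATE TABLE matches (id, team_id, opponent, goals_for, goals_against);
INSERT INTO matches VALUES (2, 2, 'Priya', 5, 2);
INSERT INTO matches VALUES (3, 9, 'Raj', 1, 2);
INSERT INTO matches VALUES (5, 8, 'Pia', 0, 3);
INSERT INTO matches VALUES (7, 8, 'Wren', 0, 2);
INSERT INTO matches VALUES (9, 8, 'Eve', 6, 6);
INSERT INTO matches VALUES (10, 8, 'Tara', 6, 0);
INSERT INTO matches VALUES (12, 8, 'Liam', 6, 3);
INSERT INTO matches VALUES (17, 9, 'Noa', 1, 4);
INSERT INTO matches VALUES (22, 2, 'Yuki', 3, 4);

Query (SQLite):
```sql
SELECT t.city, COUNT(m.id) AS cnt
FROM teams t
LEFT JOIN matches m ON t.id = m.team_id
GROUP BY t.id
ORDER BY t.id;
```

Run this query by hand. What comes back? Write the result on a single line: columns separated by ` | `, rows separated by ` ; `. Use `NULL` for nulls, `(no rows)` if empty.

LEFT JOIN keeps every teams row; unmatched ones get NULL for matches columns.
Group by teams.id and compute COUNT(m.id). COUNT(col) of an all-NULL group is 0.
  2: ids {2, 22} → COUNT(m.id)=2
  8: ids {5, 7, 9, 10, 12} → COUNT(m.id)=5
  9: ids {3, 17} → COUNT(m.id)=2

Macau | 2 ; Izmir | 5 ; Tokyo | 2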